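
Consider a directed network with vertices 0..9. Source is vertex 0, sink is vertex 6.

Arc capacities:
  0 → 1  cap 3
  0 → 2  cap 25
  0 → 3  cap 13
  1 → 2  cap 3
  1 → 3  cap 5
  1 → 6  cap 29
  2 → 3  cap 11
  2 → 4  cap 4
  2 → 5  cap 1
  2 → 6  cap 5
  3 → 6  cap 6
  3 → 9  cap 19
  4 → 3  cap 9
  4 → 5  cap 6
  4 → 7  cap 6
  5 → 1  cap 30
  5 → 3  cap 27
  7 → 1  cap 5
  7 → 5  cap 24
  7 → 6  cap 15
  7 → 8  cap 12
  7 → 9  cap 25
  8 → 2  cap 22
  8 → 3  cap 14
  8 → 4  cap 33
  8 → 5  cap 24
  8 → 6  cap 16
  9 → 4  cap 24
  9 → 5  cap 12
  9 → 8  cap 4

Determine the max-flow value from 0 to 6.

Maximum flow value: 37

augment #1: 0→1→6 bottleneck 3, total now 3
augment #2: 0→2→6 bottleneck 5, total now 8
augment #3: 0→3→6 bottleneck 6, total now 14
augment #4: 0→2→4→7→6 bottleneck 4, total now 18
augment #5: 0→2→5→1→6 bottleneck 1, total now 19
augment #6: 0→3→9→8→6 bottleneck 4, total now 23
augment #7: 0→3→9→4→7→6 bottleneck 2, total now 25
augment #8: 0→3→9→5→1→6 bottleneck 1, total now 26
augment #9: 0→2→3→9→5→1→6 bottleneck 11, total now 37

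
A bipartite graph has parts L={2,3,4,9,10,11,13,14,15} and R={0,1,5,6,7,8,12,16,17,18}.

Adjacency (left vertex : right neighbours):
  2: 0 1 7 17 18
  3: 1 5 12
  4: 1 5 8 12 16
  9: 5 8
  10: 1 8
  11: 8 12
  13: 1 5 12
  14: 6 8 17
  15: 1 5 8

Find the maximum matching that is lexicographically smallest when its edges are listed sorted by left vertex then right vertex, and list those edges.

|M| = 7 (so the lex-smallest maximum matching has 7 edges)
process left vertices in ascending order; for each, take the smallest-labelled available neighbour that still permits 7 edges overall, or leave it unmatched if none does
lex-smallest matching: {2-0, 3-1, 4-16, 9-5, 10-8, 11-12, 14-6}

Lex-smallest maximum matching: {(2,0), (3,1), (4,16), (9,5), (10,8), (11,12), (14,6)}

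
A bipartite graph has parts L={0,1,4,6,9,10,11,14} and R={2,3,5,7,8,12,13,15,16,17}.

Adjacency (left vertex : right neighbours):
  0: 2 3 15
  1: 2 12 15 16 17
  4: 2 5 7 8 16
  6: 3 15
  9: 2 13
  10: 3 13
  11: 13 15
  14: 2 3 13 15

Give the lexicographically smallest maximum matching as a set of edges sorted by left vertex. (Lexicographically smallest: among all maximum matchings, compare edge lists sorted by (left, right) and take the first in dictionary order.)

|M| = 6 (so the lex-smallest maximum matching has 6 edges)
process left vertices in ascending order; for each, take the smallest-labelled available neighbour that still permits 6 edges overall, or leave it unmatched if none does
lex-smallest matching: {0-2, 1-12, 4-5, 6-3, 9-13, 11-15}

Lex-smallest maximum matching: {(0,2), (1,12), (4,5), (6,3), (9,13), (11,15)}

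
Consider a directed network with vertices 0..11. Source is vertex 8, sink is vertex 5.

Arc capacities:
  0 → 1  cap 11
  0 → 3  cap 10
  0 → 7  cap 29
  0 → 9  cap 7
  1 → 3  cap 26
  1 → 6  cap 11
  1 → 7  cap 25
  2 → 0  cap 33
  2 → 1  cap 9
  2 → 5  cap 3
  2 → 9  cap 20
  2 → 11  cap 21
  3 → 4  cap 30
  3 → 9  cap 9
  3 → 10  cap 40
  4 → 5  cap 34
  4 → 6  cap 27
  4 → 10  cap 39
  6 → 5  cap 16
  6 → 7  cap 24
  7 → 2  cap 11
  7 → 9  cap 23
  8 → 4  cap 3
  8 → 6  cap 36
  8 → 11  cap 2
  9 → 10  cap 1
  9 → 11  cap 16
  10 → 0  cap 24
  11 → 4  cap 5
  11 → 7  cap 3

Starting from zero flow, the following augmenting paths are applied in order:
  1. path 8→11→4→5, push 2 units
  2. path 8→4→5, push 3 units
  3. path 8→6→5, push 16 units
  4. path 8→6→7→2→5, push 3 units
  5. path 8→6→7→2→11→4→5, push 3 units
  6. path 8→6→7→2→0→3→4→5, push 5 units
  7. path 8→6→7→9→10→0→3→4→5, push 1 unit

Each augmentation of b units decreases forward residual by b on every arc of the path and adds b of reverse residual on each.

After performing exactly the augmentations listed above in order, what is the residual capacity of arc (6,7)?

after path 1 (8→11→4→5, push 2): res(6,7)=24
after path 2 (8→4→5, push 3): res(6,7)=24
after path 3 (8→6→5, push 16): res(6,7)=24
after path 4 (8→6→7→2→5, push 3): res(6,7)=21
after path 5 (8→6→7→2→11→4→5, push 3): res(6,7)=18
after path 6 (8→6→7→2→0→3→4→5, push 5): res(6,7)=13
after path 7 (8→6→7→9→10→0→3→4→5, push 1): res(6,7)=12

Residual capacity of (6,7): 12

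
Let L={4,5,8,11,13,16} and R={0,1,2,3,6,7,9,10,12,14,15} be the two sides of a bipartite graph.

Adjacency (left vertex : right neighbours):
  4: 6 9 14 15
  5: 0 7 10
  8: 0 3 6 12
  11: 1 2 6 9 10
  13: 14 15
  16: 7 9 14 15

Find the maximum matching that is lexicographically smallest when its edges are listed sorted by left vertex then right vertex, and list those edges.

|M| = 6 (so the lex-smallest maximum matching has 6 edges)
process left vertices in ascending order; for each, take the smallest-labelled available neighbour that still permits 6 edges overall, or leave it unmatched if none does
lex-smallest matching: {4-6, 5-0, 8-3, 11-1, 13-14, 16-7}

Lex-smallest maximum matching: {(4,6), (5,0), (8,3), (11,1), (13,14), (16,7)}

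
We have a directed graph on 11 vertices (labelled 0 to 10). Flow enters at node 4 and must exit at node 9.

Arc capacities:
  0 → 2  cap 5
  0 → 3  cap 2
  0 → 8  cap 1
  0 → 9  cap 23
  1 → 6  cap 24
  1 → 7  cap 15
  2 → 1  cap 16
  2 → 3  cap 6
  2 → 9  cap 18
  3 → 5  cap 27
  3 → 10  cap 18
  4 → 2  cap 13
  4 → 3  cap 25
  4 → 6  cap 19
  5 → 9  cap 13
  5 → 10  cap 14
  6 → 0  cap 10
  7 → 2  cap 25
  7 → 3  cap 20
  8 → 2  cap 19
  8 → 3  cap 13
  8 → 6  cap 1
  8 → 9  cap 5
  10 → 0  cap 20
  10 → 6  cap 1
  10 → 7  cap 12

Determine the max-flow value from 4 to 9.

augment #1: 4→2→9 bottleneck 13, total now 13
augment #2: 4→3→5→9 bottleneck 13, total now 26
augment #3: 4→6→0→9 bottleneck 10, total now 36
augment #4: 4→3→10→0→9 bottleneck 12, total now 48

Maximum flow value: 48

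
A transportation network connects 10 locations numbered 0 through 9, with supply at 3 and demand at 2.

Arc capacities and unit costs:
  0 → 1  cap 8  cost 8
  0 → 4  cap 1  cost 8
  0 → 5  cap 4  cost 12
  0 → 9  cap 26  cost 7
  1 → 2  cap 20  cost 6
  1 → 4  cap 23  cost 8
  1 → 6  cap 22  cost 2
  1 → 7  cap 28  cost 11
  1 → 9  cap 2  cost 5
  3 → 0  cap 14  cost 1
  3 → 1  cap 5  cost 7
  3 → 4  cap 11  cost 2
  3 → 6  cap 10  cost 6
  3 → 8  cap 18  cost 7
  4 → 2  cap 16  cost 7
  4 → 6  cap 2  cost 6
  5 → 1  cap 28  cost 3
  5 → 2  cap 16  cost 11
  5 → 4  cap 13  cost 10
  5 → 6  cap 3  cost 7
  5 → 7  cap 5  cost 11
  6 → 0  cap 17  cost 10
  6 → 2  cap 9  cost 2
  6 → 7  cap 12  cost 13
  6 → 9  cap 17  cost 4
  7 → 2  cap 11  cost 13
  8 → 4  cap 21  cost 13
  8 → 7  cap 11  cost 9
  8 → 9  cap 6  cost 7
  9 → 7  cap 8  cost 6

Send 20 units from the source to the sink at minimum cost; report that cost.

shortest-cost path #1: 3→6→2 push 9 @ unit cost 8 (adds 72)
shortest-cost path #2: 3→4→2 push 11 @ unit cost 9 (adds 99)
total cost = 171

Minimum cost for 20 units: 171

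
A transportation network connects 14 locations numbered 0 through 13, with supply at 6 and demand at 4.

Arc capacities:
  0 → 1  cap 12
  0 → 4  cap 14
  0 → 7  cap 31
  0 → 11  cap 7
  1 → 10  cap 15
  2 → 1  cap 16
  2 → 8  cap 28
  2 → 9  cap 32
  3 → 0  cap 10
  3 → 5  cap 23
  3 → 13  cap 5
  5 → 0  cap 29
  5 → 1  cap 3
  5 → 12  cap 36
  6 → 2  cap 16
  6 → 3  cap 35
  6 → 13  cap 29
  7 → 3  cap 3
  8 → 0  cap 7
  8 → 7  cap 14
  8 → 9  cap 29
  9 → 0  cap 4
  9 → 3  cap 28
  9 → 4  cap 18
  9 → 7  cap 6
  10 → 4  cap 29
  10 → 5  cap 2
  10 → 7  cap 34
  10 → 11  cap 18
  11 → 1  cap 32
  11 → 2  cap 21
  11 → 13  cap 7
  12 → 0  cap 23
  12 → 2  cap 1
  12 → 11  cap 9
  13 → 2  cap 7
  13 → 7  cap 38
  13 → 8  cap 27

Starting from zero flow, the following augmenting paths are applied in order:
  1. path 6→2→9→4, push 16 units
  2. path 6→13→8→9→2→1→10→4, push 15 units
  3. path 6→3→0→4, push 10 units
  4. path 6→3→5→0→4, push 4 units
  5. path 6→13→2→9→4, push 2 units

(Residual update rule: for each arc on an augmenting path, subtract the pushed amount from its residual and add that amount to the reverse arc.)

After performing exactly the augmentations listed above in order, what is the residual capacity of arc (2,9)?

after path 1 (6→2→9→4, push 16): res(2,9)=16
after path 2 (6→13→8→9→2→1→10→4, push 15): res(2,9)=31
after path 3 (6→3→0→4, push 10): res(2,9)=31
after path 4 (6→3→5→0→4, push 4): res(2,9)=31
after path 5 (6→13→2→9→4, push 2): res(2,9)=29

Residual capacity of (2,9): 29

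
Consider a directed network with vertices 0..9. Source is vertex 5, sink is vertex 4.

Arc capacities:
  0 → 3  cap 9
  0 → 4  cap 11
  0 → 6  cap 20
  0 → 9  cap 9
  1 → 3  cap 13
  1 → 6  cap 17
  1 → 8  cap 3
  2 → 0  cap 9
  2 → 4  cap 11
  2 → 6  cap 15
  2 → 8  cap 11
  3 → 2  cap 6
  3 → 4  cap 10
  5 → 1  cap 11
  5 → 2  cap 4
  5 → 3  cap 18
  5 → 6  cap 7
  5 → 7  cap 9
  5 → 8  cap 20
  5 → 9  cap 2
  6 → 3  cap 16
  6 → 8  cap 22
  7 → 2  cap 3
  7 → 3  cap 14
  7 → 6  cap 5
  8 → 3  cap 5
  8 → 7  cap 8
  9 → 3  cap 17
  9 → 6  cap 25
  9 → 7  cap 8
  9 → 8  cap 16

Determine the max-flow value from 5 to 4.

augment #1: 5→2→4 bottleneck 4, total now 4
augment #2: 5→3→4 bottleneck 10, total now 14
augment #3: 5→3→2→4 bottleneck 6, total now 20
augment #4: 5→7→2→4 bottleneck 1, total now 21
augment #5: 5→7→2→0→4 bottleneck 2, total now 23

Maximum flow value: 23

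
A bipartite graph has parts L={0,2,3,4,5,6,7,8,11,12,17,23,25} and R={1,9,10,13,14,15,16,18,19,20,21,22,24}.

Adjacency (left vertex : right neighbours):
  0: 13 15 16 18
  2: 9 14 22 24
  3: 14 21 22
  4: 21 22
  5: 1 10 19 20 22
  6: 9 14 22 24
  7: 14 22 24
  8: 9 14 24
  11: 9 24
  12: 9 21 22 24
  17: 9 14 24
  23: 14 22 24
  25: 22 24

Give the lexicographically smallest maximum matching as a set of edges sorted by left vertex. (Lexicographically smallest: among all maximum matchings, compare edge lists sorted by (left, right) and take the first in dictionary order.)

Lex-smallest maximum matching: {(0,13), (2,9), (3,14), (4,21), (5,1), (6,22), (7,24)}

|M| = 7 (so the lex-smallest maximum matching has 7 edges)
process left vertices in ascending order; for each, take the smallest-labelled available neighbour that still permits 7 edges overall, or leave it unmatched if none does
lex-smallest matching: {0-13, 2-9, 3-14, 4-21, 5-1, 6-22, 7-24}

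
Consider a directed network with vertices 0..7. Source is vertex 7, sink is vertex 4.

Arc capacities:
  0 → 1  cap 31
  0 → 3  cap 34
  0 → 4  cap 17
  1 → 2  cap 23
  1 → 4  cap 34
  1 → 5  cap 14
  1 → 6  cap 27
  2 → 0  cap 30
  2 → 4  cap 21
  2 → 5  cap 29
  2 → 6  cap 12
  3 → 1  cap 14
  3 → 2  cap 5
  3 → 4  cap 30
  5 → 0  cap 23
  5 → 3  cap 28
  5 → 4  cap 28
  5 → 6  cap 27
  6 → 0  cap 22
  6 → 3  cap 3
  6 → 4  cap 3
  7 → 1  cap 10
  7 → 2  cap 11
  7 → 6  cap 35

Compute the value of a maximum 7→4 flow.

Maximum flow value: 49

augment #1: 7→1→4 bottleneck 10, total now 10
augment #2: 7→2→4 bottleneck 11, total now 21
augment #3: 7→6→4 bottleneck 3, total now 24
augment #4: 7→6→0→4 bottleneck 17, total now 41
augment #5: 7→6→3→4 bottleneck 3, total now 44
augment #6: 7→6→0→1→4 bottleneck 5, total now 49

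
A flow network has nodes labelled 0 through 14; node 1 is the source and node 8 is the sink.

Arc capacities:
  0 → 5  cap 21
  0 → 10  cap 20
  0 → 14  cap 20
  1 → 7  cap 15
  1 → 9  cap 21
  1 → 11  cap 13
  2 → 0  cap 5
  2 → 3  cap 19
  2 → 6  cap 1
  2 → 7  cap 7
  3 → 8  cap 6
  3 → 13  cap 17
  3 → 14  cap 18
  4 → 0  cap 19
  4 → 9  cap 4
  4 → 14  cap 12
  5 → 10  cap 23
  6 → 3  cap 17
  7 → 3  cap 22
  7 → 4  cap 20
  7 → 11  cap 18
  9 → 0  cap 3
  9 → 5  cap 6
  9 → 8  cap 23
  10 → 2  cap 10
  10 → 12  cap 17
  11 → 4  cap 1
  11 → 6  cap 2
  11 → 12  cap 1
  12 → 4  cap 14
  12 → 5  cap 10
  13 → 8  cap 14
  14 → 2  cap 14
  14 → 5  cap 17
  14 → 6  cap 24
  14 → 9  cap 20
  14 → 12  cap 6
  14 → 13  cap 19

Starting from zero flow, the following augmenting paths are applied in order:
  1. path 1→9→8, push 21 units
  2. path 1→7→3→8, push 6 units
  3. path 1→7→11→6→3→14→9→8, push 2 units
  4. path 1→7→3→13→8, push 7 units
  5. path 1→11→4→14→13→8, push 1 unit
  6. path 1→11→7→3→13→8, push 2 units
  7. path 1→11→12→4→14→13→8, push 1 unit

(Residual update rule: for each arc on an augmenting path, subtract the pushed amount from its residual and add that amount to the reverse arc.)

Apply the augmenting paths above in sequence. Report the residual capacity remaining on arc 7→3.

Residual capacity of (7,3): 7

after path 1 (1→9→8, push 21): res(7,3)=22
after path 2 (1→7→3→8, push 6): res(7,3)=16
after path 3 (1→7→11→6→3→14→9→8, push 2): res(7,3)=16
after path 4 (1→7→3→13→8, push 7): res(7,3)=9
after path 5 (1→11→4→14→13→8, push 1): res(7,3)=9
after path 6 (1→11→7→3→13→8, push 2): res(7,3)=7
after path 7 (1→11→12→4→14→13→8, push 1): res(7,3)=7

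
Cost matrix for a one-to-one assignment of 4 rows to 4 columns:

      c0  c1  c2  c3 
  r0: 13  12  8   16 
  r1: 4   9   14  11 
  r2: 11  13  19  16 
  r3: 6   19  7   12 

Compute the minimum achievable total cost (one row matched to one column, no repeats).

optimal assignment: row0→col2 (cost 8), row1→col0 (cost 4), row2→col1 (cost 13), row3→col3 (cost 12)
total = 8 + 4 + 13 + 12 = 37

Minimum assignment cost: 37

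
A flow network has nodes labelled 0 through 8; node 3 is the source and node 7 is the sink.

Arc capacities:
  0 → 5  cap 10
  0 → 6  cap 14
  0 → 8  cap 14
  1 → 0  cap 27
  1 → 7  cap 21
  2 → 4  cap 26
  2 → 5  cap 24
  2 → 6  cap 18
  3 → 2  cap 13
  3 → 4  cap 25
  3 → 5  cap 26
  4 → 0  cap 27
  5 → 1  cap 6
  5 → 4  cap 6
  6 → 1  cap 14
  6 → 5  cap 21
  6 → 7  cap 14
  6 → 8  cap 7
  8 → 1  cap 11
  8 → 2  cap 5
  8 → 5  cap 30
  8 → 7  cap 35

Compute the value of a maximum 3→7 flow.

Maximum flow value: 46

augment #1: 3→2→6→7 bottleneck 13, total now 13
augment #2: 3→5→1→7 bottleneck 6, total now 19
augment #3: 3→4→0→6→7 bottleneck 1, total now 20
augment #4: 3→4→0→8→7 bottleneck 14, total now 34
augment #5: 3→4→0→6→1→7 bottleneck 10, total now 44
augment #6: 3→5→4→0→6→1→7 bottleneck 2, total now 46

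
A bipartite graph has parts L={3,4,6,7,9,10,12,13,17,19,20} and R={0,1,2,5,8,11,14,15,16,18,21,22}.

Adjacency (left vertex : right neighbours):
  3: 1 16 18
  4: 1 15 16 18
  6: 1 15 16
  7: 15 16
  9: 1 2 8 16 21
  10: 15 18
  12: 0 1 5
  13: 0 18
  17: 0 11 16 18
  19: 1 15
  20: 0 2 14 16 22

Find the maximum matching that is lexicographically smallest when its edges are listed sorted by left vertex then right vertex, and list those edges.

Lex-smallest maximum matching: {(3,1), (4,15), (6,16), (9,2), (10,18), (12,5), (13,0), (17,11), (20,14)}

|M| = 9 (so the lex-smallest maximum matching has 9 edges)
process left vertices in ascending order; for each, take the smallest-labelled available neighbour that still permits 9 edges overall, or leave it unmatched if none does
lex-smallest matching: {3-1, 4-15, 6-16, 9-2, 10-18, 12-5, 13-0, 17-11, 20-14}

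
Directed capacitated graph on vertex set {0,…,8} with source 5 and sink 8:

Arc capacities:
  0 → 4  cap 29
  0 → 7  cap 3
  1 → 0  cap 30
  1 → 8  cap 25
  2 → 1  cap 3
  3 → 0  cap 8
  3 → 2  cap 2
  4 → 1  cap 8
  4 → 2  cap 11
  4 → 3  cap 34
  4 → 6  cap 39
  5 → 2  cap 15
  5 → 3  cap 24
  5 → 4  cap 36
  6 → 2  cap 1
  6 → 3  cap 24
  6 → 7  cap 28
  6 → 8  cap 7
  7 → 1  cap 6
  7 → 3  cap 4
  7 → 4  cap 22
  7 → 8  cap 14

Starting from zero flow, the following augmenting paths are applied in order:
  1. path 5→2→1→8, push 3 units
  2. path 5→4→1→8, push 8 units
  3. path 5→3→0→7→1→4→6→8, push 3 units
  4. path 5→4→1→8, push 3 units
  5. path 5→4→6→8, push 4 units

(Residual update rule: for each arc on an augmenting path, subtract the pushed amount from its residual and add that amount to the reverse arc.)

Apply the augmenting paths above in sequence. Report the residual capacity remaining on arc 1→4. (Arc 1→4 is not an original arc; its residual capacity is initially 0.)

Residual capacity of (1,4): 8

after path 1 (5→2→1→8, push 3): res(1,4)=0
after path 2 (5→4→1→8, push 8): res(1,4)=8
after path 3 (5→3→0→7→1→4→6→8, push 3): res(1,4)=5
after path 4 (5→4→1→8, push 3): res(1,4)=8
after path 5 (5→4→6→8, push 4): res(1,4)=8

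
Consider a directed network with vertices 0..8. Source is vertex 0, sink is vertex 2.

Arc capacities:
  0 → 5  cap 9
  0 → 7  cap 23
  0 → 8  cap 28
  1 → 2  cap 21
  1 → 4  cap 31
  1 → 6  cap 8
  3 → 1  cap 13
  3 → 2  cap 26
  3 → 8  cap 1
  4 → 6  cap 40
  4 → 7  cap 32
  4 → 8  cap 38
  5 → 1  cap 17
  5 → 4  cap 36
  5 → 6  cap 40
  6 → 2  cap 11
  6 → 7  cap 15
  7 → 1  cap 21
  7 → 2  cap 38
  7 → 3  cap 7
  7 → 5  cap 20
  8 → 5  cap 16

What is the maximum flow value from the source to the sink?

Maximum flow value: 48

augment #1: 0→7→2 bottleneck 23, total now 23
augment #2: 0→5→1→2 bottleneck 9, total now 32
augment #3: 0→8→5→1→2 bottleneck 8, total now 40
augment #4: 0→8→5→6→2 bottleneck 8, total now 48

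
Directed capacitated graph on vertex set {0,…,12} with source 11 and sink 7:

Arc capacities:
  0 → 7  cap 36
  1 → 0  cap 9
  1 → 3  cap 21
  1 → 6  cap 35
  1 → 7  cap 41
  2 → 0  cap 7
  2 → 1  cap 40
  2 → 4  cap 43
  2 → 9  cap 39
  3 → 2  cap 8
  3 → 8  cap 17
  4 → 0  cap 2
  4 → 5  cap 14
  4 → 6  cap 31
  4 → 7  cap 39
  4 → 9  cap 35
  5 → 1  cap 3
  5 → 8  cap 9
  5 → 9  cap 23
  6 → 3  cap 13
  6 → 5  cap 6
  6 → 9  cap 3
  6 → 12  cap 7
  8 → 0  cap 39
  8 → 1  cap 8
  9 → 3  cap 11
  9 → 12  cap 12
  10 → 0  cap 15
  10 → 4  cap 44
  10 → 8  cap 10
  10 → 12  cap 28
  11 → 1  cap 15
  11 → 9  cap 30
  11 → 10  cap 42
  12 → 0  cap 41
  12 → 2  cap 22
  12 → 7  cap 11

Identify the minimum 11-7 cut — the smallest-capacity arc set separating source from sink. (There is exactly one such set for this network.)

Min-cut arcs: {(9,3), (9,12), (11,1), (11,10)} (total capacity 80)

augment #1: 11→1→7 push 15
augment #2: 11→9→12→7 push 11
augment #3: 11→10→0→7 push 15
augment #4: 11→10→4→7 push 27
augment #5: 11→9→12→0→7 push 1
augment #6: 11→9→3→2→0→7 push 7
augment #7: 11→9→3→2→1→7 push 1
augment #8: 11→9→3→8→0→7 push 3
max flow = 80; residual-reachable set from 11 gives S-side
cut edges (S→T): {(9,3), (9,12), (11,1), (11,10)} total cap 80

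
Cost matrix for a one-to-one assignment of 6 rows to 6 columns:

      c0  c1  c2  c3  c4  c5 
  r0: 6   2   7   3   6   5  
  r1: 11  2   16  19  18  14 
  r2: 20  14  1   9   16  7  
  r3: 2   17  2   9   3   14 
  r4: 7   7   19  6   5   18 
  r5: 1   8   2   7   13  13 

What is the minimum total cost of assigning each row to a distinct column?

Minimum assignment cost: 18

optimal assignment: row0→col5 (cost 5), row1→col1 (cost 2), row2→col2 (cost 1), row3→col4 (cost 3), row4→col3 (cost 6), row5→col0 (cost 1)
total = 5 + 2 + 1 + 3 + 6 + 1 = 18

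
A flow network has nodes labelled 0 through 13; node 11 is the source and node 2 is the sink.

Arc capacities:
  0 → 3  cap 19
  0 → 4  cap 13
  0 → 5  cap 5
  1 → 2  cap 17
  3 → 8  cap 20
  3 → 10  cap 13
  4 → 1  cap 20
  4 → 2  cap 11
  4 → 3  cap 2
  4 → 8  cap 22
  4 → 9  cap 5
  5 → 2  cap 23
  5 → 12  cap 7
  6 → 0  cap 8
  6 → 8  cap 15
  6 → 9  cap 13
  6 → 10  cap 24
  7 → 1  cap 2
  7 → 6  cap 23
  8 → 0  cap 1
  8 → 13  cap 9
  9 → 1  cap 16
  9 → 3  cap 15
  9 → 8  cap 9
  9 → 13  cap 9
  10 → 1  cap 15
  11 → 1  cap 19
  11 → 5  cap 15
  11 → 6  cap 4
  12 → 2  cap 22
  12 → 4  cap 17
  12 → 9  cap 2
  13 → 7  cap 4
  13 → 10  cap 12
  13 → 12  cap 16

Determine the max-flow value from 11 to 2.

Maximum flow value: 36

augment #1: 11→1→2 bottleneck 17, total now 17
augment #2: 11→5→2 bottleneck 15, total now 32
augment #3: 11→6→0→4→2 bottleneck 4, total now 36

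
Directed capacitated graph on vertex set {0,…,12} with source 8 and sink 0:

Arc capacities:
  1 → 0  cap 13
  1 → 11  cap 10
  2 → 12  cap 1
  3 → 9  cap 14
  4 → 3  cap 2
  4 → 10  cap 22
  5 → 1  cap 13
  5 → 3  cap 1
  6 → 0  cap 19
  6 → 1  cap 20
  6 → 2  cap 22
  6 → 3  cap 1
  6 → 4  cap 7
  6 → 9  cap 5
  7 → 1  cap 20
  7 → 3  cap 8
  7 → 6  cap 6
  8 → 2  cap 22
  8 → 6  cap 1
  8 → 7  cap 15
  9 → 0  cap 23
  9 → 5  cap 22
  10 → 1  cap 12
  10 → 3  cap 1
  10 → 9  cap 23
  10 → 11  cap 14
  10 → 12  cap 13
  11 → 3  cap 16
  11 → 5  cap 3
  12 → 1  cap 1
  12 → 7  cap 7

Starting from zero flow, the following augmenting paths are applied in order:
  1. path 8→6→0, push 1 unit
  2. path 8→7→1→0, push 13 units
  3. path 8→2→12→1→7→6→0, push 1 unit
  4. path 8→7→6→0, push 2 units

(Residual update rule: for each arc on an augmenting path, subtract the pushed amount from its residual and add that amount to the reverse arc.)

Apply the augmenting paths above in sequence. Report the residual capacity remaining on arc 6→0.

after path 1 (8→6→0, push 1): res(6,0)=18
after path 2 (8→7→1→0, push 13): res(6,0)=18
after path 3 (8→2→12→1→7→6→0, push 1): res(6,0)=17
after path 4 (8→7→6→0, push 2): res(6,0)=15

Residual capacity of (6,0): 15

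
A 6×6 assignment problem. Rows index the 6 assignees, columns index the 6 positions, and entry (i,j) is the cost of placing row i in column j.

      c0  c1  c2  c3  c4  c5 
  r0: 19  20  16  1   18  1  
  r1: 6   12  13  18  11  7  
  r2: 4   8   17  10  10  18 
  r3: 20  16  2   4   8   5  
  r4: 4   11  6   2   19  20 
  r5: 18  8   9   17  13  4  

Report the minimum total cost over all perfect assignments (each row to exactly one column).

Minimum assignment cost: 28

optimal assignment: row0→col5 (cost 1), row1→col4 (cost 11), row2→col0 (cost 4), row3→col2 (cost 2), row4→col3 (cost 2), row5→col1 (cost 8)
total = 1 + 11 + 4 + 2 + 2 + 8 = 28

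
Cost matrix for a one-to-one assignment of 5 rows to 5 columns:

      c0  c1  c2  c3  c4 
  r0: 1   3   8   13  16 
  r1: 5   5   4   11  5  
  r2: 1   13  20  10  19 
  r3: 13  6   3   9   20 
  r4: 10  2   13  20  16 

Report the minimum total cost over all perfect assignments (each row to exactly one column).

Minimum assignment cost: 21

optimal assignment: row0→col0 (cost 1), row1→col4 (cost 5), row2→col3 (cost 10), row3→col2 (cost 3), row4→col1 (cost 2)
total = 1 + 5 + 10 + 3 + 2 = 21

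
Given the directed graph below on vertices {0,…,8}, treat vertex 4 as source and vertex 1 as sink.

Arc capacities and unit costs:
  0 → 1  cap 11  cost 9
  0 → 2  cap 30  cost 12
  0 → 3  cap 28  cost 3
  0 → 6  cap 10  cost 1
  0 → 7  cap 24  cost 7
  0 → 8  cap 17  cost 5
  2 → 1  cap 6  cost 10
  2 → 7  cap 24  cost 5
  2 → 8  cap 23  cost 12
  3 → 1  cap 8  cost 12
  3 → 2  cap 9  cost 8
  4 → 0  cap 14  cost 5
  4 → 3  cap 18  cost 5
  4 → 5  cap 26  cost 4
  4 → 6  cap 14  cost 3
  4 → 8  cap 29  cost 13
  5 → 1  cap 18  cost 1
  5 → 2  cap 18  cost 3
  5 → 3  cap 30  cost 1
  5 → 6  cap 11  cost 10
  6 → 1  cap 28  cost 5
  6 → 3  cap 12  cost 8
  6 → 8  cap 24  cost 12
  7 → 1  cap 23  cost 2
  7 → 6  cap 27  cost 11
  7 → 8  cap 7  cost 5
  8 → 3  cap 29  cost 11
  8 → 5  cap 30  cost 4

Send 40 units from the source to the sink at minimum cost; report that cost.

Minimum cost for 40 units: 290

shortest-cost path #1: 4→5→1 push 18 @ unit cost 5 (adds 90)
shortest-cost path #2: 4→6→1 push 14 @ unit cost 8 (adds 112)
shortest-cost path #3: 4→0→6→1 push 8 @ unit cost 11 (adds 88)
total cost = 290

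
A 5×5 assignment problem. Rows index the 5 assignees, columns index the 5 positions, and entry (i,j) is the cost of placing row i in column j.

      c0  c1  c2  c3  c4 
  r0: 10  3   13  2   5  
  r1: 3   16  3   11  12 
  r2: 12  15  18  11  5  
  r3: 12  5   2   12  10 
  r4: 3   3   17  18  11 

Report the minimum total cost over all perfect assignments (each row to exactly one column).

optimal assignment: row0→col3 (cost 2), row1→col0 (cost 3), row2→col4 (cost 5), row3→col2 (cost 2), row4→col1 (cost 3)
total = 2 + 3 + 5 + 2 + 3 = 15

Minimum assignment cost: 15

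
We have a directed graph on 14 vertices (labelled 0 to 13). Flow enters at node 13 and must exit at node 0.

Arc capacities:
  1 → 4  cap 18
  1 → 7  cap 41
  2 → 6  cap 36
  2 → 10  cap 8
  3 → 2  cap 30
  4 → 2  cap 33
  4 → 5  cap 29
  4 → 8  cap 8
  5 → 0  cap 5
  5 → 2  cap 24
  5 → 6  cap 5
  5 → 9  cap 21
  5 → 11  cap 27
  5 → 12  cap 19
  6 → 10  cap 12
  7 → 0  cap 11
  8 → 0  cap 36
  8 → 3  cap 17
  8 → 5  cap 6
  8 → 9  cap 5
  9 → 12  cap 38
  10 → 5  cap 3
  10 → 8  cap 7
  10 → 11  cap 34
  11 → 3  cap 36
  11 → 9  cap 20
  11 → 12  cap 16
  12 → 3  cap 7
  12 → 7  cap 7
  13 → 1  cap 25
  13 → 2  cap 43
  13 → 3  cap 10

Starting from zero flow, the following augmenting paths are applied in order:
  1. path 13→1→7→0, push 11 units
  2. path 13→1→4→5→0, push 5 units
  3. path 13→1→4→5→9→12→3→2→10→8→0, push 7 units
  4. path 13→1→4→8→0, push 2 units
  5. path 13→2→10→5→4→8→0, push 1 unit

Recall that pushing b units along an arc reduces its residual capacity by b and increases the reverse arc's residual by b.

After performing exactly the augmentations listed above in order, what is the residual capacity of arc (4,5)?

Residual capacity of (4,5): 18

after path 1 (13→1→7→0, push 11): res(4,5)=29
after path 2 (13→1→4→5→0, push 5): res(4,5)=24
after path 3 (13→1→4→5→9→12→3→2→10→8→0, push 7): res(4,5)=17
after path 4 (13→1→4→8→0, push 2): res(4,5)=17
after path 5 (13→2→10→5→4→8→0, push 1): res(4,5)=18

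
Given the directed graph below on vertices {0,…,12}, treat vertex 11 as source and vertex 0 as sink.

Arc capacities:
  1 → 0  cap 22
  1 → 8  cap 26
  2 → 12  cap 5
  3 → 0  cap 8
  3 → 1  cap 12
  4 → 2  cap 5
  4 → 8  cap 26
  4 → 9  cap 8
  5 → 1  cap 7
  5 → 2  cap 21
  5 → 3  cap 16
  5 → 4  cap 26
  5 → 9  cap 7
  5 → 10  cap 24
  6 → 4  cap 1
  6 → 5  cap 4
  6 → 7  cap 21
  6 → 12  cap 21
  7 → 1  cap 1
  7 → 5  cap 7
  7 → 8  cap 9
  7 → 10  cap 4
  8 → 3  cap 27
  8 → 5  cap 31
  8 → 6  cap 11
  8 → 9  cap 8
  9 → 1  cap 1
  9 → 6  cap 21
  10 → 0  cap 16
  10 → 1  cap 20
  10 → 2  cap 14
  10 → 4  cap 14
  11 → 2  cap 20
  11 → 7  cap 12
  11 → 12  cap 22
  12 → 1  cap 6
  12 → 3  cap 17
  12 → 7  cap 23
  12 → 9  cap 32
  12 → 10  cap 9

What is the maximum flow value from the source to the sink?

Maximum flow value: 39

augment #1: 11→7→1→0 bottleneck 1, total now 1
augment #2: 11→7→10→0 bottleneck 4, total now 5
augment #3: 11→12→1→0 bottleneck 6, total now 11
augment #4: 11→12→3→0 bottleneck 8, total now 19
augment #5: 11→12→10→0 bottleneck 8, total now 27
augment #6: 11→2→12→10→0 bottleneck 1, total now 28
augment #7: 11→7→5→1→0 bottleneck 7, total now 35
augment #8: 11→2→12→3→1→0 bottleneck 4, total now 39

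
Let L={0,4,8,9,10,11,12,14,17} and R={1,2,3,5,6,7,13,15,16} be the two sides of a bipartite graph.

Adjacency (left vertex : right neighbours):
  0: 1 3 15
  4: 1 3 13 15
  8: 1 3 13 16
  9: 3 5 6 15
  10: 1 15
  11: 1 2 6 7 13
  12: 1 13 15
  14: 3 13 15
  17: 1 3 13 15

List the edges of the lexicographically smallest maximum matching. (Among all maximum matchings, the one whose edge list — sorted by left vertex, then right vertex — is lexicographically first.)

Lex-smallest maximum matching: {(0,1), (4,3), (8,16), (9,5), (10,15), (11,2), (12,13)}

|M| = 7 (so the lex-smallest maximum matching has 7 edges)
process left vertices in ascending order; for each, take the smallest-labelled available neighbour that still permits 7 edges overall, or leave it unmatched if none does
lex-smallest matching: {0-1, 4-3, 8-16, 9-5, 10-15, 11-2, 12-13}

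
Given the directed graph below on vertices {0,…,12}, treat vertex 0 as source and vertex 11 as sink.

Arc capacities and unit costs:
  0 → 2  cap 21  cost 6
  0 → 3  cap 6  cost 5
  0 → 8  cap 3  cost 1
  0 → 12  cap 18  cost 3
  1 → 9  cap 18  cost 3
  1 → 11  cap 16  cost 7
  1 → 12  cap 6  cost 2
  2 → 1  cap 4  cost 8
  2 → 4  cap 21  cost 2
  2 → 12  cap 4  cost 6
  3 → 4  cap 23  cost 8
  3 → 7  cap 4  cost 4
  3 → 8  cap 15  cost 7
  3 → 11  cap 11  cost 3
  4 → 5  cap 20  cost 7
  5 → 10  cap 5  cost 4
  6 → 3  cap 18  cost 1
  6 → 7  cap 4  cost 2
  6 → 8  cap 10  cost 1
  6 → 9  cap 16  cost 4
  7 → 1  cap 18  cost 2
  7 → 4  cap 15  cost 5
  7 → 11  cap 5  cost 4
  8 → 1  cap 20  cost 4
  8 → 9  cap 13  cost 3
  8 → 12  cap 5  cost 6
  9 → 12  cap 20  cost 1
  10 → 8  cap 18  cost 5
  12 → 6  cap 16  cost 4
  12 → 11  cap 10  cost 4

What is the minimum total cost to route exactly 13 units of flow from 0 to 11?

shortest-cost path #1: 0→12→11 push 10 @ unit cost 7 (adds 70)
shortest-cost path #2: 0→3→11 push 3 @ unit cost 8 (adds 24)
total cost = 94

Minimum cost for 13 units: 94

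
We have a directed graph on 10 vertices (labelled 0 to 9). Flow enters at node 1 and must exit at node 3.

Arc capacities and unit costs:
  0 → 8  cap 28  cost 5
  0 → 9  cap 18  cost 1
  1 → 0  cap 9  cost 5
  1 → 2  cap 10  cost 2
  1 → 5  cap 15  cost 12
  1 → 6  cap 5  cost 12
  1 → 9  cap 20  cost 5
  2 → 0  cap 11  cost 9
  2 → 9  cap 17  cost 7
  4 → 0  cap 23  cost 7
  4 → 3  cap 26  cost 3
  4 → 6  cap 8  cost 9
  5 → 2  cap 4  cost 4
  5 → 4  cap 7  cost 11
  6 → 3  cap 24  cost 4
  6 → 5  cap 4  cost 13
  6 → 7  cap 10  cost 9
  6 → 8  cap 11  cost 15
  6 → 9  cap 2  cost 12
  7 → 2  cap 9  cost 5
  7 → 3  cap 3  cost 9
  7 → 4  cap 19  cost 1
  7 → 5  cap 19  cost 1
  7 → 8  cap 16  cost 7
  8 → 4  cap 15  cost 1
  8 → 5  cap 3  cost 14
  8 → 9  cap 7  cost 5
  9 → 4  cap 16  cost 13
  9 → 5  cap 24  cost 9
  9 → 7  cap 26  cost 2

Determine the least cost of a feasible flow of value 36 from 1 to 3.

shortest-cost path #1: 1→9→7→4→3 push 19 @ unit cost 11 (adds 209)
shortest-cost path #2: 1→0→8→4→3 push 7 @ unit cost 14 (adds 98)
shortest-cost path #3: 1→6→3 push 5 @ unit cost 16 (adds 80)
shortest-cost path #4: 1→9→7→3 push 1 @ unit cost 16 (adds 16)
shortest-cost path #5: 1→0→9→7→3 push 2 @ unit cost 17 (adds 34)
shortest-cost path #6: 1→2→9→0→8→4→6→3 push 2 @ unit cost 27 (adds 54)
total cost = 491

Minimum cost for 36 units: 491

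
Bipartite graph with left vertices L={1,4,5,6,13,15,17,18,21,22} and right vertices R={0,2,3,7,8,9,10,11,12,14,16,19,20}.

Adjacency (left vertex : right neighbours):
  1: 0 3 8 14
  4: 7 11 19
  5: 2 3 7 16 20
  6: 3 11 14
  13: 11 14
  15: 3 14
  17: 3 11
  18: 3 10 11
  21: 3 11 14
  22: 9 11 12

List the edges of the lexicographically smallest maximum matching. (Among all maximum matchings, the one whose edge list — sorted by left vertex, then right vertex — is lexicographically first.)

|M| = 8 (so the lex-smallest maximum matching has 8 edges)
process left vertices in ascending order; for each, take the smallest-labelled available neighbour that still permits 8 edges overall, or leave it unmatched if none does
lex-smallest matching: {1-0, 4-7, 5-2, 6-3, 13-11, 15-14, 18-10, 22-9}

Lex-smallest maximum matching: {(1,0), (4,7), (5,2), (6,3), (13,11), (15,14), (18,10), (22,9)}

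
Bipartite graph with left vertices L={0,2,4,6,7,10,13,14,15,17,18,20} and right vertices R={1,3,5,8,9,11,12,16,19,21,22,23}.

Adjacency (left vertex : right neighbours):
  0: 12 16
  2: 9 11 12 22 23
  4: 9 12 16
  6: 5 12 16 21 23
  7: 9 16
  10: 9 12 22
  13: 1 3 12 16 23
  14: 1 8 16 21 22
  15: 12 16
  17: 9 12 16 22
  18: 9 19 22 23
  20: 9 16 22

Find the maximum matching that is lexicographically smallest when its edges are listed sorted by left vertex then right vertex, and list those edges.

|M| = 9 (so the lex-smallest maximum matching has 9 edges)
process left vertices in ascending order; for each, take the smallest-labelled available neighbour that still permits 9 edges overall, or leave it unmatched if none does
lex-smallest matching: {0-12, 2-11, 4-9, 6-5, 7-16, 10-22, 13-1, 14-8, 18-19}

Lex-smallest maximum matching: {(0,12), (2,11), (4,9), (6,5), (7,16), (10,22), (13,1), (14,8), (18,19)}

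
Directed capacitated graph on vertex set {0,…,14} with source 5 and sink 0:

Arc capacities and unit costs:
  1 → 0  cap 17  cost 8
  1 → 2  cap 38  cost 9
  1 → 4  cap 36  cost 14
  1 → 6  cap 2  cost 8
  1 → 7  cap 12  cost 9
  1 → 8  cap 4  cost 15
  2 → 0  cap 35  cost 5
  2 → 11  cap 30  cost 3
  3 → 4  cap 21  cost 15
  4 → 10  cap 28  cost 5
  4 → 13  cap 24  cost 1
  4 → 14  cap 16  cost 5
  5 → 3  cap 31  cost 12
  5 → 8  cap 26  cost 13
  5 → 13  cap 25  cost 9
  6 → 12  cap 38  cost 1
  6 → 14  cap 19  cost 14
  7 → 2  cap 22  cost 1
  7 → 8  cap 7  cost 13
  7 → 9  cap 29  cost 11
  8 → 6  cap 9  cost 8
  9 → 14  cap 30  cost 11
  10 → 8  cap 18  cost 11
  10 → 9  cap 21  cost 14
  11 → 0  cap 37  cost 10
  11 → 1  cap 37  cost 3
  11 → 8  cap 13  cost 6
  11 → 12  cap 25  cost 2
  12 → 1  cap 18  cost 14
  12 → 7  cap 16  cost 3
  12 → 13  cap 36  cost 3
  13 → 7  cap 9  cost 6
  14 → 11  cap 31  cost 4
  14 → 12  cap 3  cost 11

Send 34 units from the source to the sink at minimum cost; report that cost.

shortest-cost path #1: 5→13→7→2→0 push 9 @ unit cost 21 (adds 189)
shortest-cost path #2: 5→8→6→12→7→2→0 push 9 @ unit cost 31 (adds 279)
shortest-cost path #3: 5→3→4→14→11→0 push 16 @ unit cost 46 (adds 736)
total cost = 1204

Minimum cost for 34 units: 1204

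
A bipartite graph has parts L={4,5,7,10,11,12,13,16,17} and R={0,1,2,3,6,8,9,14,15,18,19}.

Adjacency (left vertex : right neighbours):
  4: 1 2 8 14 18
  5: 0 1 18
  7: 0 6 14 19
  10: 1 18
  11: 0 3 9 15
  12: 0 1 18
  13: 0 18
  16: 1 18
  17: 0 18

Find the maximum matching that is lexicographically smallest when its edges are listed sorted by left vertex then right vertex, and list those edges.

Lex-smallest maximum matching: {(4,2), (5,0), (7,6), (10,1), (11,3), (12,18)}

|M| = 6 (so the lex-smallest maximum matching has 6 edges)
process left vertices in ascending order; for each, take the smallest-labelled available neighbour that still permits 6 edges overall, or leave it unmatched if none does
lex-smallest matching: {4-2, 5-0, 7-6, 10-1, 11-3, 12-18}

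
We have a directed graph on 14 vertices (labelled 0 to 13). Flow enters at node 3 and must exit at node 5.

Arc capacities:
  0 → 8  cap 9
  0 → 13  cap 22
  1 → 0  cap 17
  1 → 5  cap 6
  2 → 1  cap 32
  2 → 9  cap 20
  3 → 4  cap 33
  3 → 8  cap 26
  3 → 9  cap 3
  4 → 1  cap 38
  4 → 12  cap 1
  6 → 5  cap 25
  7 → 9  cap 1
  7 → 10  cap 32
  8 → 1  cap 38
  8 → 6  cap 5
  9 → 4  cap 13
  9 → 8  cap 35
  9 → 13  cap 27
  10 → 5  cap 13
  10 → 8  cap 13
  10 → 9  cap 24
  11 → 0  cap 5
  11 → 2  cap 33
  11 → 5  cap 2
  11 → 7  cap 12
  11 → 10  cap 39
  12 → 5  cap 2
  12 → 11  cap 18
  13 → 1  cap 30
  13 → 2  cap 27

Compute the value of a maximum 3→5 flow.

Maximum flow value: 12

augment #1: 3→4→1→5 bottleneck 6, total now 6
augment #2: 3→4→12→5 bottleneck 1, total now 7
augment #3: 3→8→6→5 bottleneck 5, total now 12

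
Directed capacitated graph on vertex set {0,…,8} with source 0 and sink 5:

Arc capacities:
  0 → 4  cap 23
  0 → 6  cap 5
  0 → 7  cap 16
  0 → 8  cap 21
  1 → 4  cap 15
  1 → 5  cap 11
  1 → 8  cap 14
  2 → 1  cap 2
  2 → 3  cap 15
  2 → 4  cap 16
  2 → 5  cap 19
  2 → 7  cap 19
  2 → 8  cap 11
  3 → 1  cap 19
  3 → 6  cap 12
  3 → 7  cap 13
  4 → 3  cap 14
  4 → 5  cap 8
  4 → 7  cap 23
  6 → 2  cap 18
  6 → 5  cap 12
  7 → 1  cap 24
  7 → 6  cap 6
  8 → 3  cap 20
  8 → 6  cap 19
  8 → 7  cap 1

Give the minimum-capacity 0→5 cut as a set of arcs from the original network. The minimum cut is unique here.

Min-cut arcs: {(1,5), (4,5), (6,2), (6,5)} (total capacity 49)

augment #1: 0→4→5 push 8
augment #2: 0→6→5 push 5
augment #3: 0→7→1→5 push 11
augment #4: 0→7→6→5 push 5
augment #5: 0→8→6→5 push 2
augment #6: 0→8→6→2→5 push 17
augment #7: 0→4→3→6→2→5 push 1
max flow = 49; residual-reachable set from 0 gives S-side
cut edges (S→T): {(1,5), (4,5), (6,2), (6,5)} total cap 49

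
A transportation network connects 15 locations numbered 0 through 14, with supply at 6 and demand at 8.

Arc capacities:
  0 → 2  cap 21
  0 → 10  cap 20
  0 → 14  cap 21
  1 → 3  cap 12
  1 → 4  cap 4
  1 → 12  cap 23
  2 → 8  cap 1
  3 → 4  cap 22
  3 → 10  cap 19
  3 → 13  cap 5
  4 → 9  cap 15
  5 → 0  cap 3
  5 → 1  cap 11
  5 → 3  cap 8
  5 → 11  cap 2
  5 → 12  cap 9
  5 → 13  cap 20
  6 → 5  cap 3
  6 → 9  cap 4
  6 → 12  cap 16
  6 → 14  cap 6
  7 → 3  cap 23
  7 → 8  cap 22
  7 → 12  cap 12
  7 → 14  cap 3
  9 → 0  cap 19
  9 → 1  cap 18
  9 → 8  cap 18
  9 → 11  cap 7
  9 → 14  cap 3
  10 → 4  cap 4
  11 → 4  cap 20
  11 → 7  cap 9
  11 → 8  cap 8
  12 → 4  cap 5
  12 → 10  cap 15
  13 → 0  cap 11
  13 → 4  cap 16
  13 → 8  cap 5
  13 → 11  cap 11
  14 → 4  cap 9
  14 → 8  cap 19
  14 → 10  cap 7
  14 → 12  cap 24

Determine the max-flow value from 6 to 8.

Maximum flow value: 22

augment #1: 6→9→8 bottleneck 4, total now 4
augment #2: 6→14→8 bottleneck 6, total now 10
augment #3: 6→5→11→8 bottleneck 2, total now 12
augment #4: 6→5→13→8 bottleneck 1, total now 13
augment #5: 6→12→4→9→8 bottleneck 5, total now 18
augment #6: 6→12→10→4→9→8 bottleneck 4, total now 22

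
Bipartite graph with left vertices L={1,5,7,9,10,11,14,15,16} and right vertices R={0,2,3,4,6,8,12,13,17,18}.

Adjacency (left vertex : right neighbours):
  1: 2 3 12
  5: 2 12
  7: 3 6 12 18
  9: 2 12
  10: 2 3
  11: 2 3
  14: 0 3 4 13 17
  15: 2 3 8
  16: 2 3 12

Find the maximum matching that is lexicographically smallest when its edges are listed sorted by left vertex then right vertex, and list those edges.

Lex-smallest maximum matching: {(1,2), (5,12), (7,6), (10,3), (14,0), (15,8)}

|M| = 6 (so the lex-smallest maximum matching has 6 edges)
process left vertices in ascending order; for each, take the smallest-labelled available neighbour that still permits 6 edges overall, or leave it unmatched if none does
lex-smallest matching: {1-2, 5-12, 7-6, 10-3, 14-0, 15-8}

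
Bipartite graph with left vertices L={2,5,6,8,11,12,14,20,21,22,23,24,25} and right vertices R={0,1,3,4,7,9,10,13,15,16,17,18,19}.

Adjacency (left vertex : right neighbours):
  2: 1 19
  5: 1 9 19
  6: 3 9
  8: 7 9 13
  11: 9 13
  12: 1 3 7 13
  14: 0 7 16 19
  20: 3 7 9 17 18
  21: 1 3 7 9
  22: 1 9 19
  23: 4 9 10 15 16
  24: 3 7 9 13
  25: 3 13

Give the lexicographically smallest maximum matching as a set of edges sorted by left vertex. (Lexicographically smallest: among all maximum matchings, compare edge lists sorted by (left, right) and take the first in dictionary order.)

|M| = 9 (so the lex-smallest maximum matching has 9 edges)
process left vertices in ascending order; for each, take the smallest-labelled available neighbour that still permits 9 edges overall, or leave it unmatched if none does
lex-smallest matching: {2-1, 5-9, 6-3, 8-7, 11-13, 14-0, 20-17, 22-19, 23-4}

Lex-smallest maximum matching: {(2,1), (5,9), (6,3), (8,7), (11,13), (14,0), (20,17), (22,19), (23,4)}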